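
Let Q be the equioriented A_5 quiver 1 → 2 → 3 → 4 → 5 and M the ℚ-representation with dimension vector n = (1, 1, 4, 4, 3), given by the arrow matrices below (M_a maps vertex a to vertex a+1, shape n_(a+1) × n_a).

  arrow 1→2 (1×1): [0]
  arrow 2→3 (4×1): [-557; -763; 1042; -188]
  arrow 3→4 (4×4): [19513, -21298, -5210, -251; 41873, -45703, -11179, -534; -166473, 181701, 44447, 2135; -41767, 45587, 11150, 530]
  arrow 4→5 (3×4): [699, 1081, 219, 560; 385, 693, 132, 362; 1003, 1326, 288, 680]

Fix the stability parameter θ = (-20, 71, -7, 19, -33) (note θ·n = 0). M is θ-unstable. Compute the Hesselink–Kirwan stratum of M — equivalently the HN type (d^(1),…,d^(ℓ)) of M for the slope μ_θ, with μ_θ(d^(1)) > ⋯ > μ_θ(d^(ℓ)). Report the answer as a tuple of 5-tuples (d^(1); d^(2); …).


Interval decomposition of M: I[1,1], I[2,5], I[3,4], I[3,5]^2.
HN type (ℓ=4): μ^(1)=19; μ^(2)=25/2; μ^(3)=-7; μ^(4)=-20

((0, 0, 0, 1, 0); (0, 1, 1, 1, 1); (0, 0, 3, 2, 2); (1, 0, 0, 0, 0))


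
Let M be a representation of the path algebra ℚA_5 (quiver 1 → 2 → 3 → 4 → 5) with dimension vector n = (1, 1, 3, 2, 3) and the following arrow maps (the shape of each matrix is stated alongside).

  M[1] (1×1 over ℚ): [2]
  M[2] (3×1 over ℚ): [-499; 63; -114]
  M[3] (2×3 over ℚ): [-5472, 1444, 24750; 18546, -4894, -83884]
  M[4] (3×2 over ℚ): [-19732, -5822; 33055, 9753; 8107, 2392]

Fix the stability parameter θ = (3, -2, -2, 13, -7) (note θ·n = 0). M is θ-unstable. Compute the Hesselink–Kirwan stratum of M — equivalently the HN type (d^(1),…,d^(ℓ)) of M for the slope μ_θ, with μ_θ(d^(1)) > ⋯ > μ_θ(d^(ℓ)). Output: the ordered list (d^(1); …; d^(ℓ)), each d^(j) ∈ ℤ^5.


Barcode: M ≅ I[1,3], I[3,5]^2, I[5,5]. HN layers by μ_θ (4 steps, strictly decreasing):
  μ^(1)=3; μ^(2)=-1/3; μ^(3)=-2; μ^(4)=-7

((0, 0, 0, 2, 2); (1, 1, 1, 0, 0); (0, 0, 2, 0, 0); (0, 0, 0, 0, 1))


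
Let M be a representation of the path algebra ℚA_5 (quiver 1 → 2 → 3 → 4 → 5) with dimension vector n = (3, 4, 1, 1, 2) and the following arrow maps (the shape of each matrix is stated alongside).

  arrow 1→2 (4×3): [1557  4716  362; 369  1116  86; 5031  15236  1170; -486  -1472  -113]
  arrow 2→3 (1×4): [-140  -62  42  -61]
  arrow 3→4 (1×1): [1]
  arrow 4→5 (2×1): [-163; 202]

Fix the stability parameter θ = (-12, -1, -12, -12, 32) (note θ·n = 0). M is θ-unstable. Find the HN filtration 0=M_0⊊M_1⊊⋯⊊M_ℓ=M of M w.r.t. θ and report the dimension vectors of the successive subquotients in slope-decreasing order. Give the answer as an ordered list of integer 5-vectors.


Barcode: M ≅ I[1,1], I[1,2], I[1,5], I[2,2]^2, I[5,5]. HN layers by μ_θ (4 steps, strictly decreasing):
  μ^(1)=32; μ^(2)=-1; μ^(3)=-25/3; μ^(4)=-12

((0, 0, 0, 0, 2); (0, 3, 0, 0, 0); (0, 1, 1, 1, 0); (3, 0, 0, 0, 0))


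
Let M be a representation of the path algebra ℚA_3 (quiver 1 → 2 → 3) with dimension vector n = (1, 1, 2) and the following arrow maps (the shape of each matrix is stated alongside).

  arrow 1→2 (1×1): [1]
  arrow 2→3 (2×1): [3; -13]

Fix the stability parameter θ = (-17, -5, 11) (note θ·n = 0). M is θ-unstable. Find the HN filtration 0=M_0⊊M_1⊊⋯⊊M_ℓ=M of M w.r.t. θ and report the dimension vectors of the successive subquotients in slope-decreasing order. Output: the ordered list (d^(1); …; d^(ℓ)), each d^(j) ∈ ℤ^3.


Via rank(M_{q-1}∘⋯∘M_p): M ≅ I[1,3], I[3,3].
μ_θ-semistable layers: μ^(1)=11; μ^(2)=-5; μ^(3)=-17

((0, 0, 2); (0, 1, 0); (1, 0, 0))


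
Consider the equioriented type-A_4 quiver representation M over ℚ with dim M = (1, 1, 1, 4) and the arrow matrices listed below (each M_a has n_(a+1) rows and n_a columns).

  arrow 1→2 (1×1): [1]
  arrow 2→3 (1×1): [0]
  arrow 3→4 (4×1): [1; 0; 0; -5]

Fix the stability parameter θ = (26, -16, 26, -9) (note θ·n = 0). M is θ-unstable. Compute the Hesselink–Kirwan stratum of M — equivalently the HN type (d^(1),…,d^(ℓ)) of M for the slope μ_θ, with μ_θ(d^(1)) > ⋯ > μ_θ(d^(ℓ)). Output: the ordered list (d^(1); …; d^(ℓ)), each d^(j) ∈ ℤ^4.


Barcode: M ≅ I[1,2], I[3,4], I[4,4]^3. HN layers by μ_θ (3 steps, strictly decreasing):
  μ^(1)=17/2; μ^(2)=5; μ^(3)=-9

((0, 0, 1, 1); (1, 1, 0, 0); (0, 0, 0, 3))


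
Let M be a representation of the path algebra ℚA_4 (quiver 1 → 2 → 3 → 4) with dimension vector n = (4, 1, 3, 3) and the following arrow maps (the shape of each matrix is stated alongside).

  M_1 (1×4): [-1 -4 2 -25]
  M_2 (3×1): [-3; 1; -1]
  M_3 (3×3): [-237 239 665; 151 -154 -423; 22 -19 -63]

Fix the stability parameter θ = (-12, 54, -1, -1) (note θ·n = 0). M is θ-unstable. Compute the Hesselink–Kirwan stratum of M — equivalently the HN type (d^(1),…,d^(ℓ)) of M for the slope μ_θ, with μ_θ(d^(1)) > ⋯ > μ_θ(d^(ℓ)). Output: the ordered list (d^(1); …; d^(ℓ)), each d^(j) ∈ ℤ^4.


Barcode: M ≅ I[1,1]^3, I[1,4], I[3,4]^2. HN layers by μ_θ (3 steps, strictly decreasing):
  μ^(1)=52/3; μ^(2)=-1; μ^(3)=-12

((0, 1, 1, 1); (0, 0, 2, 2); (4, 0, 0, 0))


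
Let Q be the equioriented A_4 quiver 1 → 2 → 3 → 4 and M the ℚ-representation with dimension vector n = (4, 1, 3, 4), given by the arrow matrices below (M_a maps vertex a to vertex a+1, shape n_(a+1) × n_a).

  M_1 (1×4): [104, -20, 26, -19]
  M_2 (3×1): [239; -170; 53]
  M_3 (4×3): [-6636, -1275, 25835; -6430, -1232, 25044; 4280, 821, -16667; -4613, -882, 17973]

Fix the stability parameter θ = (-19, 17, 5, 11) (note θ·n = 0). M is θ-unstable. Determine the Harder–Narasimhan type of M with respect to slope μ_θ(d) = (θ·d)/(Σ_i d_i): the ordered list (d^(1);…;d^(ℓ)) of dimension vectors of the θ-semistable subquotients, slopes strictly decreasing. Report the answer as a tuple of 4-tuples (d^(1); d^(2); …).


Barcode: M ≅ I[1,1]^3, I[1,4], I[3,4]^2, I[4,4]. HN layers by μ_θ (3 steps, strictly decreasing):
  μ^(1)=11; μ^(2)=5; μ^(3)=-19

((0, 1, 1, 4); (0, 0, 2, 0); (4, 0, 0, 0))


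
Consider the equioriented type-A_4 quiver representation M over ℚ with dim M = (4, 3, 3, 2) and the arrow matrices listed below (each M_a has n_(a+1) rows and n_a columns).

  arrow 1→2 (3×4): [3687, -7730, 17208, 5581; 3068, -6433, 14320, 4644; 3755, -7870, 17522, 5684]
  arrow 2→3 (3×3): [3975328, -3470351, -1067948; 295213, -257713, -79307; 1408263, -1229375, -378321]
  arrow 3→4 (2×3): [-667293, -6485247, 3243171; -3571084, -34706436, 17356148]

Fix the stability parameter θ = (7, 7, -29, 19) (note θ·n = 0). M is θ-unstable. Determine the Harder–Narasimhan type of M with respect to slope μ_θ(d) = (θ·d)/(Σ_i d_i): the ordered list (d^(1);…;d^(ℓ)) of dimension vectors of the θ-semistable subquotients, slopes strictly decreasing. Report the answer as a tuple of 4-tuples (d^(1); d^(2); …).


Barcode: M ≅ I[1,1], I[1,2], I[1,3], I[1,4], I[3,3], I[4,4]. HN layers by μ_θ (4 steps, strictly decreasing):
  μ^(1)=19; μ^(2)=7; μ^(3)=-5; μ^(4)=-29

((0, 0, 0, 2); (2, 1, 0, 0); (2, 2, 2, 0); (0, 0, 1, 0))


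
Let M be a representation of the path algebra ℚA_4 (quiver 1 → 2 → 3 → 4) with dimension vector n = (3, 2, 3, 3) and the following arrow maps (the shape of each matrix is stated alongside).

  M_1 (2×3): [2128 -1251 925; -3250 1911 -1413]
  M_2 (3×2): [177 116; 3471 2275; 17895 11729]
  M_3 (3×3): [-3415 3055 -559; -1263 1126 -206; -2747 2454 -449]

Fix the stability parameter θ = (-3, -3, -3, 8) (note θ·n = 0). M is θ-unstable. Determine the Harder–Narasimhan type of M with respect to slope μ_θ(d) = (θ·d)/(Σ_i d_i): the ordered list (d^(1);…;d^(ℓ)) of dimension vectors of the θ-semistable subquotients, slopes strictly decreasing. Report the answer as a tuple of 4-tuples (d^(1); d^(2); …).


Barcode: M ≅ I[1,1], I[1,4]^2, I[3,4]. HN layers by μ_θ (2 steps, strictly decreasing):
  μ^(1)=8; μ^(2)=-3

((0, 0, 0, 3); (3, 2, 3, 0))


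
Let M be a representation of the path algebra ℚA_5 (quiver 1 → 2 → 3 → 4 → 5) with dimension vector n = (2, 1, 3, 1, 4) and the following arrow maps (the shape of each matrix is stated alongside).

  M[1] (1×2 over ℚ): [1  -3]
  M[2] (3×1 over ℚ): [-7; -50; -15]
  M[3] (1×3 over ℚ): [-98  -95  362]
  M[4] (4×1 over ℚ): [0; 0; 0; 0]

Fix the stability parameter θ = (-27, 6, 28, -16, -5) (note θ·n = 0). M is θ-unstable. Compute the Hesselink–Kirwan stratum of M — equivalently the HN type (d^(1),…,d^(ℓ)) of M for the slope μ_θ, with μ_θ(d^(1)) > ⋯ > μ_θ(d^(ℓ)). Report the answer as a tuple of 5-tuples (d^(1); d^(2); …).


Via rank(M_{q-1}∘⋯∘M_p): M ≅ I[1,1], I[1,4], I[3,3]^2, I[5,5]^4.
μ_θ-semistable layers: μ^(1)=28; μ^(2)=6; μ^(3)=-5; μ^(4)=-27

((0, 0, 2, 0, 0); (0, 1, 1, 1, 0); (0, 0, 0, 0, 4); (2, 0, 0, 0, 0))


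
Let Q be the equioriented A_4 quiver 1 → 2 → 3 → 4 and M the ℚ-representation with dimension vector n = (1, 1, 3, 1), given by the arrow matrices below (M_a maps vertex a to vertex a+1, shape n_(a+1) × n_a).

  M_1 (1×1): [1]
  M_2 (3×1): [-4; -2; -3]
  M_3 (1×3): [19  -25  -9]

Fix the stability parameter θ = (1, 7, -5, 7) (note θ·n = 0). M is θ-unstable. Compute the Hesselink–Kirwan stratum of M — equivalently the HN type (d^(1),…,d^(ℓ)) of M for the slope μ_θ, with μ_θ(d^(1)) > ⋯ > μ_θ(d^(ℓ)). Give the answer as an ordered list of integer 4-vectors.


Interval decomposition of M: I[1,4], I[3,3]^2.
HN type (ℓ=3): μ^(1)=7; μ^(2)=1; μ^(3)=-5

((0, 0, 0, 1); (1, 1, 1, 0); (0, 0, 2, 0))


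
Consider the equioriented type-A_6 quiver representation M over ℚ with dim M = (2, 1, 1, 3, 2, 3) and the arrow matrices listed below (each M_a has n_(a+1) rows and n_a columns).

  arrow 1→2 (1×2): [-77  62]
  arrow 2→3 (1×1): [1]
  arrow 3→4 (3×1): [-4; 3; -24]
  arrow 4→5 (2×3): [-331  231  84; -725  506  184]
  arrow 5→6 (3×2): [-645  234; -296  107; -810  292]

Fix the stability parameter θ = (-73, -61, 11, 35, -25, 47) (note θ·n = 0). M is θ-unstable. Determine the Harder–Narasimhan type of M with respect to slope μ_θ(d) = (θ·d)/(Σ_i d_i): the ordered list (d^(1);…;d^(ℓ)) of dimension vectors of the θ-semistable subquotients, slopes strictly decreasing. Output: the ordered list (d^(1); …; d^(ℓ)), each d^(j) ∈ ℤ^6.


Barcode: M ≅ I[1,1], I[1,6], I[4,4], I[4,6], I[6,6]. HN layers by μ_θ (6 steps, strictly decreasing):
  μ^(1)=47; μ^(2)=35; μ^(3)=7; μ^(4)=5; μ^(5)=-61; μ^(6)=-73

((0, 0, 0, 0, 0, 3); (0, 0, 0, 1, 0, 0); (0, 0, 1, 1, 1, 0); (0, 0, 0, 1, 1, 0); (0, 1, 0, 0, 0, 0); (2, 0, 0, 0, 0, 0))


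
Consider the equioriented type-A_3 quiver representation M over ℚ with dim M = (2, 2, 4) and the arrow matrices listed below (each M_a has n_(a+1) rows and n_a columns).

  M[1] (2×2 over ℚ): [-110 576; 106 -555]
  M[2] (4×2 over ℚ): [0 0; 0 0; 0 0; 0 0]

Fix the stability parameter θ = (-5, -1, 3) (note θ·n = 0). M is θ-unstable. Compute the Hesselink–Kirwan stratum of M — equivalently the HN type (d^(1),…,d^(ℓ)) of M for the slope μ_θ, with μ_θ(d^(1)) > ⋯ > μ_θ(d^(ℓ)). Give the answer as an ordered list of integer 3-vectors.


Via rank(M_{q-1}∘⋯∘M_p): M ≅ I[1,2]^2, I[3,3]^4.
μ_θ-semistable layers: μ^(1)=3; μ^(2)=-1; μ^(3)=-5

((0, 0, 4); (0, 2, 0); (2, 0, 0))


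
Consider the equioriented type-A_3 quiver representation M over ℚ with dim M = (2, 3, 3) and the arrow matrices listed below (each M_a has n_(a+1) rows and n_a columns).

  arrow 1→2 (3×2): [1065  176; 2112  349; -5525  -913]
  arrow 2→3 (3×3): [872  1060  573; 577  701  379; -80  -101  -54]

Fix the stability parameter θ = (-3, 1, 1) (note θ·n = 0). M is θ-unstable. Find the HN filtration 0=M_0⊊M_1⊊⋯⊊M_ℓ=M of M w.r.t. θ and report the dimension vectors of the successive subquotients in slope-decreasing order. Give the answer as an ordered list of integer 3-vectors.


Interval decomposition of M: I[1,3]^2, I[2,3].
HN type (ℓ=2): μ^(1)=1; μ^(2)=-3

((0, 3, 3); (2, 0, 0))


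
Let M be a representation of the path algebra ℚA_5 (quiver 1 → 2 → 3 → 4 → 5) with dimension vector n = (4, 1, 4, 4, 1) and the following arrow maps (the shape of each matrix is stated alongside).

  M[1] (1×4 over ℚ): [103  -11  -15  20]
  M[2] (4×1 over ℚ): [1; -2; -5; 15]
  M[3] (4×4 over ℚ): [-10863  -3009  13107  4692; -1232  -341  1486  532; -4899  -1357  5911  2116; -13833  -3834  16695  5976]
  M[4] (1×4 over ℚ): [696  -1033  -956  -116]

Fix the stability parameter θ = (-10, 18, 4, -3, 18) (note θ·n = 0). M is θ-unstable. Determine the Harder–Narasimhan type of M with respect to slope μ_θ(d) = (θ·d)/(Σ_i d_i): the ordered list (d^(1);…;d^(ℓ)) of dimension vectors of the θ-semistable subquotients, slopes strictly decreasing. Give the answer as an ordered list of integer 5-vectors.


Barcode: M ≅ I[1,1]^3, I[1,3], I[3,3], I[3,4], I[3,5], I[4,4]^2. HN layers by μ_θ (6 steps, strictly decreasing):
  μ^(1)=18; μ^(2)=11; μ^(3)=4; μ^(4)=1/2; μ^(5)=-3; μ^(6)=-10

((0, 0, 0, 0, 1); (0, 1, 1, 0, 0); (0, 0, 1, 0, 0); (0, 0, 2, 2, 0); (0, 0, 0, 2, 0); (4, 0, 0, 0, 0))


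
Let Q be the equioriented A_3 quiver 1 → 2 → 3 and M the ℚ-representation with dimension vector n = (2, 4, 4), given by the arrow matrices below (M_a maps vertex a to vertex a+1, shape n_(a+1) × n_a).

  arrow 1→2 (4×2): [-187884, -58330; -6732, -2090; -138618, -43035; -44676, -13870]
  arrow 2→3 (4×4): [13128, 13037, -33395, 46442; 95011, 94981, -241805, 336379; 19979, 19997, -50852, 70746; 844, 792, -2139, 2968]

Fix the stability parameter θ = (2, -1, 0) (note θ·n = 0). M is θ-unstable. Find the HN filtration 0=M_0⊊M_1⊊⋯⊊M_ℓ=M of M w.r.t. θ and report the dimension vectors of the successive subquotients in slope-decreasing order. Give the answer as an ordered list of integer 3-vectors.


Via rank(M_{q-1}∘⋯∘M_p): M ≅ I[1,1], I[1,3], I[2,3]^3.
μ_θ-semistable layers: μ^(1)=2; μ^(2)=1/3; μ^(3)=0; μ^(4)=-1

((1, 0, 0); (1, 1, 1); (0, 0, 3); (0, 3, 0))


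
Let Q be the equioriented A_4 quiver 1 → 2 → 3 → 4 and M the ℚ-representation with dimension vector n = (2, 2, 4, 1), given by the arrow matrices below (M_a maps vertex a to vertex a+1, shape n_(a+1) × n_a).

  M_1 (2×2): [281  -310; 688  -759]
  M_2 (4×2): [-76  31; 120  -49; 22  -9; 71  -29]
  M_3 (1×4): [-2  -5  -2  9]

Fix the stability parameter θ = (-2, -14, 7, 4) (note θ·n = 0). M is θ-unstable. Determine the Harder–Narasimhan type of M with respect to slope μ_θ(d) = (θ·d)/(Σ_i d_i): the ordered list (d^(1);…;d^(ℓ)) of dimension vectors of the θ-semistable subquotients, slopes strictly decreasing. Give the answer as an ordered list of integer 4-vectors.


Barcode: M ≅ I[1,3], I[1,4], I[3,3]^2. HN layers by μ_θ (3 steps, strictly decreasing):
  μ^(1)=7; μ^(2)=11/2; μ^(3)=-8

((0, 0, 3, 0); (0, 0, 1, 1); (2, 2, 0, 0))


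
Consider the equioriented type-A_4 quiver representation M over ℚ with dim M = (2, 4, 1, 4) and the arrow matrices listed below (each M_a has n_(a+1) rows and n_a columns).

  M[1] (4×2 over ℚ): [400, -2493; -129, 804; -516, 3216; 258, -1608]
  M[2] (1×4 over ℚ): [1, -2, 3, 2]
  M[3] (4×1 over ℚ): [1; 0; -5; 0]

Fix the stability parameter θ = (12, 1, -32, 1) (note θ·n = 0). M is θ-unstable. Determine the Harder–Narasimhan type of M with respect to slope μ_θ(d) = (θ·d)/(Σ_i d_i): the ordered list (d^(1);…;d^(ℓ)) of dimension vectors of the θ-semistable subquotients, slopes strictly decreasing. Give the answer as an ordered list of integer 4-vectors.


Barcode: M ≅ I[1,2], I[1,4], I[2,2]^2, I[4,4]^3. HN layers by μ_θ (3 steps, strictly decreasing):
  μ^(1)=13/2; μ^(2)=1; μ^(3)=-19/3

((1, 1, 0, 0); (0, 2, 0, 4); (1, 1, 1, 0))


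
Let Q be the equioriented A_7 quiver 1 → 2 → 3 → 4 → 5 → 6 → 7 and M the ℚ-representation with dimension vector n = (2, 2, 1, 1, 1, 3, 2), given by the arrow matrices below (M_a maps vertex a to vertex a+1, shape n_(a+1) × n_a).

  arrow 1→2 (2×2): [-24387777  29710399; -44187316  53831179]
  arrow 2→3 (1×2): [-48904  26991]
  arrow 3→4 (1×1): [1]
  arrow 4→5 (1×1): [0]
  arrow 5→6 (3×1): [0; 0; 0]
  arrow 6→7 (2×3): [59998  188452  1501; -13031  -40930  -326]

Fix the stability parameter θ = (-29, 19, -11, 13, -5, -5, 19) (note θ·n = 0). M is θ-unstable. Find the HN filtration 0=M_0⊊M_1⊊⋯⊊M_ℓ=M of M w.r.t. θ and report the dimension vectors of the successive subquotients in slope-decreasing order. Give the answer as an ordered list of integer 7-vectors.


Barcode: M ≅ I[1,2], I[1,4], I[5,5], I[6,6], I[6,7]^2. HN layers by μ_θ (5 steps, strictly decreasing):
  μ^(1)=19; μ^(2)=13; μ^(3)=4; μ^(4)=-5; μ^(5)=-29

((0, 1, 0, 0, 0, 0, 2); (0, 0, 0, 1, 0, 0, 0); (0, 1, 1, 0, 0, 0, 0); (0, 0, 0, 0, 1, 3, 0); (2, 0, 0, 0, 0, 0, 0))


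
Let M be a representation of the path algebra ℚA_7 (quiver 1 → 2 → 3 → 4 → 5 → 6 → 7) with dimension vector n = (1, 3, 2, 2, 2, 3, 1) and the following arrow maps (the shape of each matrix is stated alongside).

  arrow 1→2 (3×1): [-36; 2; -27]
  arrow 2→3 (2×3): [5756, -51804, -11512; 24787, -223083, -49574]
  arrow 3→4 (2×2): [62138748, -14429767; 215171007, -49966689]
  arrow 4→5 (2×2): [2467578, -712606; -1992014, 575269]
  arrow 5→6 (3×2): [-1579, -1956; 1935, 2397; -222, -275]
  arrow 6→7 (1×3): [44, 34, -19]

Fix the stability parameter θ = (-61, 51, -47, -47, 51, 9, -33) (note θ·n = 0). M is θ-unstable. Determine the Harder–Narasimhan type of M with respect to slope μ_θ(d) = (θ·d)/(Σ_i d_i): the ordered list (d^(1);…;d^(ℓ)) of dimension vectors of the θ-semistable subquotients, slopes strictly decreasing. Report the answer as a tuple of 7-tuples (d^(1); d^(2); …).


Barcode: M ≅ I[1,2], I[2,2], I[2,7], I[3,6], I[6,6]. HN layers by μ_θ (6 steps, strictly decreasing):
  μ^(1)=51; μ^(2)=30; μ^(3)=9; μ^(4)=-43/3; μ^(5)=-47; μ^(6)=-61

((0, 2, 0, 0, 0, 0, 0); (0, 0, 0, 0, 1, 1, 0); (0, 0, 0, 0, 1, 2, 1); (0, 1, 1, 1, 0, 0, 0); (0, 0, 1, 1, 0, 0, 0); (1, 0, 0, 0, 0, 0, 0))


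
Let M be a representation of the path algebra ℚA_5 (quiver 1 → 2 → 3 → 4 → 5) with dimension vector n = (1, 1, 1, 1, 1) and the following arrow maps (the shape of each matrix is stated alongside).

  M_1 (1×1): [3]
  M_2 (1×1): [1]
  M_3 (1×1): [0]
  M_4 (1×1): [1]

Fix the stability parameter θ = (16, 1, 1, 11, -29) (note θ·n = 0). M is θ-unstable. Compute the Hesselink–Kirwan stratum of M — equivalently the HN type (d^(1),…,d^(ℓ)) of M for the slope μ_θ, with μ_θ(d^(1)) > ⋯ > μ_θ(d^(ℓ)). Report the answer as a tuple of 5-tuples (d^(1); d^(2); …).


Via rank(M_{q-1}∘⋯∘M_p): M ≅ I[1,3], I[4,5].
μ_θ-semistable layers: μ^(1)=6; μ^(2)=-9

((1, 1, 1, 0, 0); (0, 0, 0, 1, 1))


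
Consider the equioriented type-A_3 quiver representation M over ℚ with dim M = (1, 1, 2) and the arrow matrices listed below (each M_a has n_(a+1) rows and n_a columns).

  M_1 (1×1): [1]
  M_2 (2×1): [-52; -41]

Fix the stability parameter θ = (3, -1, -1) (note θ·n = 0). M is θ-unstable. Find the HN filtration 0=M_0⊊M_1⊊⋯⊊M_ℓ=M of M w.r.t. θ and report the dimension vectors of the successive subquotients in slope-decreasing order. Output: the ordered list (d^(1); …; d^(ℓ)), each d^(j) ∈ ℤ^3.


Interval decomposition of M: I[1,3], I[3,3].
HN type (ℓ=2): μ^(1)=1/3; μ^(2)=-1

((1, 1, 1); (0, 0, 1))


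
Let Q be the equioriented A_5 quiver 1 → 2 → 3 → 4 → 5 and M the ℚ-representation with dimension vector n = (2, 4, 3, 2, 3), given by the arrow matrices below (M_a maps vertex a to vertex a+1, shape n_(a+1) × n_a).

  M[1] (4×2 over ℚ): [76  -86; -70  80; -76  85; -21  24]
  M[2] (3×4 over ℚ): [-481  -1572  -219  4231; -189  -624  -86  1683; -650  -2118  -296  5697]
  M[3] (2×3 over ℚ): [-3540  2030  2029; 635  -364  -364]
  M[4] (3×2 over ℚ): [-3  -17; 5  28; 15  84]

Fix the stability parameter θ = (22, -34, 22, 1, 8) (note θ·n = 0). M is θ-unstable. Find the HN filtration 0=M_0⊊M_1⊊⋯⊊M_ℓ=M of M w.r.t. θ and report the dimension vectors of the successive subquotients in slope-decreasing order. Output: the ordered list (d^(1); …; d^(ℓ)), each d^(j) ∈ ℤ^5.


Interval decomposition of M: I[1,5]^2, I[2,2], I[2,3], I[5,5].
HN type (ℓ=5): μ^(1)=22; μ^(2)=31/3; μ^(3)=8; μ^(4)=-6; μ^(5)=-34

((0, 0, 1, 0, 0); (0, 0, 2, 2, 2); (0, 0, 0, 0, 1); (2, 2, 0, 0, 0); (0, 2, 0, 0, 0))


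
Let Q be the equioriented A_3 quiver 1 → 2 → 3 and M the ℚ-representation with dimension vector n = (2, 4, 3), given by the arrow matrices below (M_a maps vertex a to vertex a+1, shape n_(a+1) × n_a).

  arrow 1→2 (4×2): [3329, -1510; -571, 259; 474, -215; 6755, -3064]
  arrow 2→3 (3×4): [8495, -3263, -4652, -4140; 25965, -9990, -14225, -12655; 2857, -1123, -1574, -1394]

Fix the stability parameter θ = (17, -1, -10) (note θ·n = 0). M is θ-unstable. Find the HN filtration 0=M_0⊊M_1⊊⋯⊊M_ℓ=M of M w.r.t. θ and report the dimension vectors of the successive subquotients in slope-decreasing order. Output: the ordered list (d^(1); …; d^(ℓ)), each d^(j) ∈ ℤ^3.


Interval decomposition of M: I[1,2], I[1,3], I[2,2], I[2,3], I[3,3].
HN type (ℓ=5): μ^(1)=8; μ^(2)=2; μ^(3)=-1; μ^(4)=-11/2; μ^(5)=-10

((1, 1, 0); (1, 1, 1); (0, 1, 0); (0, 1, 1); (0, 0, 1))


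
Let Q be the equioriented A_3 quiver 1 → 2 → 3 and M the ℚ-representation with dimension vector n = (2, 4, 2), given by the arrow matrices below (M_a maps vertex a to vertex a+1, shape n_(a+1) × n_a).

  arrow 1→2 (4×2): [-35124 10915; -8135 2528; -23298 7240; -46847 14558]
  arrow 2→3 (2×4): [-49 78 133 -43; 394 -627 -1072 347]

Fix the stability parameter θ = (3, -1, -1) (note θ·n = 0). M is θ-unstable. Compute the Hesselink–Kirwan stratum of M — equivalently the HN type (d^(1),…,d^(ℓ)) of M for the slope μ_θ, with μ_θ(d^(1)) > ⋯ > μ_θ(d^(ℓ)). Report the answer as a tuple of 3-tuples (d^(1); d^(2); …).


Via rank(M_{q-1}∘⋯∘M_p): M ≅ I[1,2], I[1,3], I[2,2], I[2,3].
μ_θ-semistable layers: μ^(1)=1; μ^(2)=1/3; μ^(3)=-1

((1, 1, 0); (1, 1, 1); (0, 2, 1))


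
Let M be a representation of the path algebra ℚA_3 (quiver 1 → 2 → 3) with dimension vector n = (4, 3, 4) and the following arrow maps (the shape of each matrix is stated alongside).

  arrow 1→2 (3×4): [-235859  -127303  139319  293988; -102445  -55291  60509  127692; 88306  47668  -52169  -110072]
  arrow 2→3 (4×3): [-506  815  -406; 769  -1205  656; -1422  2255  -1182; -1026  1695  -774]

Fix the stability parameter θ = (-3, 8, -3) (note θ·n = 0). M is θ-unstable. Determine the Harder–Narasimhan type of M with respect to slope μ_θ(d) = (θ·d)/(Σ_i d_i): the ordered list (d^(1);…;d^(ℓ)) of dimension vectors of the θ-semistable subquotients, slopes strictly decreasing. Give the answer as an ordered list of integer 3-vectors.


Via rank(M_{q-1}∘⋯∘M_p): M ≅ I[1,1], I[1,2], I[1,3]^2, I[3,3]^2.
μ_θ-semistable layers: μ^(1)=8; μ^(2)=5/2; μ^(3)=-3

((0, 1, 0); (0, 2, 2); (4, 0, 2))


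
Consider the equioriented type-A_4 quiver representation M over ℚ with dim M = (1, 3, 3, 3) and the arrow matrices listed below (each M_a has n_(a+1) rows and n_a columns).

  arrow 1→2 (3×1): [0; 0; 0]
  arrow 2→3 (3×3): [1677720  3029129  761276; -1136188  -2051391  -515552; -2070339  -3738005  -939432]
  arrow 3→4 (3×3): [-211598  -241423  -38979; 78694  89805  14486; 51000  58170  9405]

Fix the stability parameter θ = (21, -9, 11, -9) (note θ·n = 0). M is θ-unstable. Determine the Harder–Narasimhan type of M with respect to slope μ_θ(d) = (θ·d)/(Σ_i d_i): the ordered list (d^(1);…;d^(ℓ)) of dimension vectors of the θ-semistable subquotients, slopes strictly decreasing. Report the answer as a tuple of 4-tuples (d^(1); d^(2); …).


Interval decomposition of M: I[1,1], I[2,3], I[2,4]^2, I[4,4].
HN type (ℓ=4): μ^(1)=21; μ^(2)=11; μ^(3)=1; μ^(4)=-9

((1, 0, 0, 0); (0, 0, 1, 0); (0, 0, 2, 2); (0, 3, 0, 1))


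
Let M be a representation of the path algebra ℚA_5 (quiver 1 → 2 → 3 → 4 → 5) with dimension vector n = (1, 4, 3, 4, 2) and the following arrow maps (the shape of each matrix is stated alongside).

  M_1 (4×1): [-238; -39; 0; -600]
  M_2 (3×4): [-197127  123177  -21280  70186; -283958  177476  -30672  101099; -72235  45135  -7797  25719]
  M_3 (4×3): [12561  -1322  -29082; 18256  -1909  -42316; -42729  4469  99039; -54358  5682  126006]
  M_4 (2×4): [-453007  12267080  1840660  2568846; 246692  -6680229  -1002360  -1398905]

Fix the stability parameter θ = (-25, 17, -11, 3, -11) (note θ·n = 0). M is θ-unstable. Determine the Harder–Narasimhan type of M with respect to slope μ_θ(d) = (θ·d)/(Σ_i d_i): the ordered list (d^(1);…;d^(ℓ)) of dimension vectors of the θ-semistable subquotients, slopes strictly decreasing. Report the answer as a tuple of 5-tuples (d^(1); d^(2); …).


Interval decomposition of M: I[1,5], I[2,2], I[2,4], I[2,5], I[4,4].
HN type (ℓ=4): μ^(1)=17; μ^(2)=3; μ^(3)=-1/2; μ^(4)=-25

((0, 1, 0, 0, 0); (0, 1, 1, 2, 0); (0, 2, 2, 2, 2); (1, 0, 0, 0, 0))


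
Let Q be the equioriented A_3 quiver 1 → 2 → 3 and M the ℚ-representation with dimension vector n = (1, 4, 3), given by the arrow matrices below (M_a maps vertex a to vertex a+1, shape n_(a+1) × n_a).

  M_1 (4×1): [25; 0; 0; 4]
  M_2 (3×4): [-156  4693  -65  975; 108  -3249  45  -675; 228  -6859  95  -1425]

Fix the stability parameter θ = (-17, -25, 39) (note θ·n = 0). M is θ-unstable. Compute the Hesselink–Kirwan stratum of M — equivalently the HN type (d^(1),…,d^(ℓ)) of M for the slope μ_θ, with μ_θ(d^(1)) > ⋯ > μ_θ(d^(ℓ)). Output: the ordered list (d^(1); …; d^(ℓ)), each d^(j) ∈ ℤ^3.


Interval decomposition of M: I[1,2], I[2,2]^2, I[2,3], I[3,3]^2.
HN type (ℓ=3): μ^(1)=39; μ^(2)=-21; μ^(3)=-25

((0, 0, 3); (1, 1, 0); (0, 3, 0))


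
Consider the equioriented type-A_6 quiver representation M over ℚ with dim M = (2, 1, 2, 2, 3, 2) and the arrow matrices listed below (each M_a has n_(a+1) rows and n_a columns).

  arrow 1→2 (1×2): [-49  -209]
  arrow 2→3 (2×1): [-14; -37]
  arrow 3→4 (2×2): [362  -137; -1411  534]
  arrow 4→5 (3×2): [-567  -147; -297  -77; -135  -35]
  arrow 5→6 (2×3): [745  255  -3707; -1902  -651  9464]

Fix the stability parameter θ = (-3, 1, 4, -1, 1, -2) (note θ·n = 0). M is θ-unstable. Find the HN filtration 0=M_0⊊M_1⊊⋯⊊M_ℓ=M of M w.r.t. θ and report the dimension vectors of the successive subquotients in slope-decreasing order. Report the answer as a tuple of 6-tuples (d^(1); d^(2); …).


Barcode: M ≅ I[1,1], I[1,6], I[3,4], I[5,5], I[5,6]. HN layers by μ_θ (5 steps, strictly decreasing):
  μ^(1)=3/2; μ^(2)=1; μ^(3)=3/5; μ^(4)=-1/2; μ^(5)=-3

((0, 0, 1, 1, 0, 0); (0, 0, 0, 0, 1, 0); (0, 1, 1, 1, 1, 1); (0, 0, 0, 0, 1, 1); (2, 0, 0, 0, 0, 0))


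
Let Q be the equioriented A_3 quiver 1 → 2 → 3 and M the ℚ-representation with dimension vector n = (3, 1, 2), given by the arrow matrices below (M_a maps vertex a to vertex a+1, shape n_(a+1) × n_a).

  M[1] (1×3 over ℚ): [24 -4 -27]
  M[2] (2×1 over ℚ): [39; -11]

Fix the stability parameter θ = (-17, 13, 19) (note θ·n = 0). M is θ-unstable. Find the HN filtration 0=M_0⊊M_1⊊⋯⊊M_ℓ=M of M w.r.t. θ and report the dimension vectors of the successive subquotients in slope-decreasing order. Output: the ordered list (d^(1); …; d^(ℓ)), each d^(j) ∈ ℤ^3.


Interval decomposition of M: I[1,1]^2, I[1,3], I[3,3].
HN type (ℓ=3): μ^(1)=19; μ^(2)=13; μ^(3)=-17

((0, 0, 2); (0, 1, 0); (3, 0, 0))


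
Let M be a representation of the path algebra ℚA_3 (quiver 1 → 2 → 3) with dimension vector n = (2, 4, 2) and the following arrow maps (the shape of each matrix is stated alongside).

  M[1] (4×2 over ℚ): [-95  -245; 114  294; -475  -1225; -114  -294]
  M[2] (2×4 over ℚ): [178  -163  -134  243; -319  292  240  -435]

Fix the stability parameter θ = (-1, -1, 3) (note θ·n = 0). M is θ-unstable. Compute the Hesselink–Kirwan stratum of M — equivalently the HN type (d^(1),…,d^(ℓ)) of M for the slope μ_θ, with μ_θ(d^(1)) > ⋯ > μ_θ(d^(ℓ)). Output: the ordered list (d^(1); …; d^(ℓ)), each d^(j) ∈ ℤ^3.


Interval decomposition of M: I[1,1], I[1,3], I[2,2]^2, I[2,3].
HN type (ℓ=2): μ^(1)=3; μ^(2)=-1

((0, 0, 2); (2, 4, 0))


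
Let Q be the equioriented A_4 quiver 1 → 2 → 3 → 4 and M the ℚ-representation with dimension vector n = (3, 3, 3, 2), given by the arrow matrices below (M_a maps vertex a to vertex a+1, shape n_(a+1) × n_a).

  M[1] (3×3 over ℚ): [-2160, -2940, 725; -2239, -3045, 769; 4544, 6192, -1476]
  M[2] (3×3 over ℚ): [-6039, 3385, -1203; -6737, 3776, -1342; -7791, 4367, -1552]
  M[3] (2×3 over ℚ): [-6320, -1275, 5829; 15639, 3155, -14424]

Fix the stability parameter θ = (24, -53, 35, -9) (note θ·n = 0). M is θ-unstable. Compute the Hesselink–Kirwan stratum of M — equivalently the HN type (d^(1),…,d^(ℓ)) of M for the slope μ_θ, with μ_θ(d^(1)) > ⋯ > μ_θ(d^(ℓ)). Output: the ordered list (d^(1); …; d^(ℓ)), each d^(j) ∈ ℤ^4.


Interval decomposition of M: I[1,1], I[1,4]^2, I[2,3].
HN type (ℓ=5): μ^(1)=35; μ^(2)=24; μ^(3)=13; μ^(4)=-29/2; μ^(5)=-53

((0, 0, 1, 0); (1, 0, 0, 0); (0, 0, 2, 2); (2, 2, 0, 0); (0, 1, 0, 0))


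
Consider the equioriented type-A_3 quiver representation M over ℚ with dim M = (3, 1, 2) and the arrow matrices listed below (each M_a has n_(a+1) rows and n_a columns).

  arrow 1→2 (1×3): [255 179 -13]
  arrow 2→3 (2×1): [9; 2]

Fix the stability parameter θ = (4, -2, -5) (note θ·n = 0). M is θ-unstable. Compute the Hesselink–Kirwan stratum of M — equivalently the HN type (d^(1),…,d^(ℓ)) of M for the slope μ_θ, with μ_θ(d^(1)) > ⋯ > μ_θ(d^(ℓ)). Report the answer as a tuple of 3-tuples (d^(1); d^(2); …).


Via rank(M_{q-1}∘⋯∘M_p): M ≅ I[1,1]^2, I[1,3], I[3,3].
μ_θ-semistable layers: μ^(1)=4; μ^(2)=-1; μ^(3)=-5

((2, 0, 0); (1, 1, 1); (0, 0, 1))


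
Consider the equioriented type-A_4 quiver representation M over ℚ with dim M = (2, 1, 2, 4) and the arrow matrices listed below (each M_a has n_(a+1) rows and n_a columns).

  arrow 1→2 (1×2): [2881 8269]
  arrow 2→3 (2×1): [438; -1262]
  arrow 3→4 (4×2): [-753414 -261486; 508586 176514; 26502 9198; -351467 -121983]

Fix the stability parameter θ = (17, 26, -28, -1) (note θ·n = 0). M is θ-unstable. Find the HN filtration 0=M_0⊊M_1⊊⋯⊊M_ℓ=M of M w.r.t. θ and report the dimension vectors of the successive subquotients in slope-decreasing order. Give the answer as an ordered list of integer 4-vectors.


Interval decomposition of M: I[1,1], I[1,3], I[3,4], I[4,4]^3.
HN type (ℓ=4): μ^(1)=17; μ^(2)=5; μ^(3)=-1; μ^(4)=-28

((1, 0, 0, 0); (1, 1, 1, 0); (0, 0, 0, 4); (0, 0, 1, 0))


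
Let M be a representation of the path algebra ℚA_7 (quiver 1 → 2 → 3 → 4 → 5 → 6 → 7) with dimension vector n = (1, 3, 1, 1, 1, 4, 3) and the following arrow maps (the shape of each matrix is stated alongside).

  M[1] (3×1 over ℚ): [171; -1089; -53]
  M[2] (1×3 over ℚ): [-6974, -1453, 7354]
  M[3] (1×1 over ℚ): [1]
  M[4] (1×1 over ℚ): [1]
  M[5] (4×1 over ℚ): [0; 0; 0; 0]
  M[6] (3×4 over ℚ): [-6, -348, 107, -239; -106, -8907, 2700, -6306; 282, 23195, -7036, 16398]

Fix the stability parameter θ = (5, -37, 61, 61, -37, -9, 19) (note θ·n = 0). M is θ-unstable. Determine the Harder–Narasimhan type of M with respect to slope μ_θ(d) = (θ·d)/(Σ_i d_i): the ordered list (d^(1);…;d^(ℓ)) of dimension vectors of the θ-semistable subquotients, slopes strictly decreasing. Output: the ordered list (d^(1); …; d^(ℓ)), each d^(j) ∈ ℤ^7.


Interval decomposition of M: I[1,5], I[2,2]^2, I[6,6], I[6,7]^3.
HN type (ℓ=5): μ^(1)=85/3; μ^(2)=19; μ^(3)=-9; μ^(4)=-16; μ^(5)=-37

((0, 0, 1, 1, 1, 0, 0); (0, 0, 0, 0, 0, 0, 3); (0, 0, 0, 0, 0, 4, 0); (1, 1, 0, 0, 0, 0, 0); (0, 2, 0, 0, 0, 0, 0))


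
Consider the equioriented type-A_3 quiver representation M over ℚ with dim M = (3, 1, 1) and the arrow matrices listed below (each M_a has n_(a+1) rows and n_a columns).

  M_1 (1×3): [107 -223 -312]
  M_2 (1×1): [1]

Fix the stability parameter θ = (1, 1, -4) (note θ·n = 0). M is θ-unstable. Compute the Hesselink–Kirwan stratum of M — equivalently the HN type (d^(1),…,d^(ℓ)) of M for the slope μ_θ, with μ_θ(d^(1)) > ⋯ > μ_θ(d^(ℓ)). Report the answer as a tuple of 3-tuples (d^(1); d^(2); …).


Interval decomposition of M: I[1,1]^2, I[1,3].
HN type (ℓ=2): μ^(1)=1; μ^(2)=-2/3

((2, 0, 0); (1, 1, 1))


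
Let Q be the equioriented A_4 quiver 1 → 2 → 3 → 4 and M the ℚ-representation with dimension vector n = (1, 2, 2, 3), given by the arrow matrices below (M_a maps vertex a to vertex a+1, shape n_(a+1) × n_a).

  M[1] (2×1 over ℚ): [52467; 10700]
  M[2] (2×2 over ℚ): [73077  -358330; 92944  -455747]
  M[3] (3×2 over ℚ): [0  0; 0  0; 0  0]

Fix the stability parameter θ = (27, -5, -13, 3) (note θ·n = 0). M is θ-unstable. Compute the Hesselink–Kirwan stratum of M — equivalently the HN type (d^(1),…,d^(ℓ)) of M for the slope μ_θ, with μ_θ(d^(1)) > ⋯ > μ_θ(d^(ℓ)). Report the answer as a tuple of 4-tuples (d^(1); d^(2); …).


Interval decomposition of M: I[1,3], I[2,3], I[4,4]^3.
HN type (ℓ=2): μ^(1)=3; μ^(2)=-9

((1, 1, 1, 3); (0, 1, 1, 0))


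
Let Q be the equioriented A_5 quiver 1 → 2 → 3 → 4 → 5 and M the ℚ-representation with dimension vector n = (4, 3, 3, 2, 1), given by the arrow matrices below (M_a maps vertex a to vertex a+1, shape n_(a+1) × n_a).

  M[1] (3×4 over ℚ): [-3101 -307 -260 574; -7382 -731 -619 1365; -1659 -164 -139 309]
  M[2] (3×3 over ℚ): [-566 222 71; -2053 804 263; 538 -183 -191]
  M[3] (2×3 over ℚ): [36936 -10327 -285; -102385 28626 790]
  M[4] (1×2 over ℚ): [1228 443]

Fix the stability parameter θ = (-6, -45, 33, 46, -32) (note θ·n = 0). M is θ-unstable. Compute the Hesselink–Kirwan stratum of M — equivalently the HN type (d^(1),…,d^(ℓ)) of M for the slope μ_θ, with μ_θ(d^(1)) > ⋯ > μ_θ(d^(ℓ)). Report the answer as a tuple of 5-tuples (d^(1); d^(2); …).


Barcode: M ≅ I[1,1], I[1,3], I[1,4], I[1,5]. HN layers by μ_θ (5 steps, strictly decreasing):
  μ^(1)=46; μ^(2)=33; μ^(3)=47/3; μ^(4)=-6; μ^(5)=-51/2

((0, 0, 0, 1, 0); (0, 0, 2, 0, 0); (0, 0, 1, 1, 1); (1, 0, 0, 0, 0); (3, 3, 0, 0, 0))


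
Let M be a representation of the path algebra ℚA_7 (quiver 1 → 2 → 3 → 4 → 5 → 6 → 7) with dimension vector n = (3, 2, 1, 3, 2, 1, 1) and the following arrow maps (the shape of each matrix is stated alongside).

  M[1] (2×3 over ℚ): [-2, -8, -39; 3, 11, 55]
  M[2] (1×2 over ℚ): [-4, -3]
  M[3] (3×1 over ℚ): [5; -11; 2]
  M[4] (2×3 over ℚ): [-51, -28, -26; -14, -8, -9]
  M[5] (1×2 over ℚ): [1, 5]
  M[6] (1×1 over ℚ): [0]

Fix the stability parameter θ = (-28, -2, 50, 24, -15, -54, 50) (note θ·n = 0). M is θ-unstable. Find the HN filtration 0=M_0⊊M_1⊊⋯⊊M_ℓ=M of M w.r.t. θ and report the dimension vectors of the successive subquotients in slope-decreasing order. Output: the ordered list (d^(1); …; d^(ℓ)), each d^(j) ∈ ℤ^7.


Barcode: M ≅ I[1,1], I[1,2], I[1,6], I[4,4], I[4,5], I[7,7]. HN layers by μ_θ (6 steps, strictly decreasing):
  μ^(1)=50; μ^(2)=24; μ^(3)=9/2; μ^(4)=5/4; μ^(5)=-2; μ^(6)=-28

((0, 0, 0, 0, 0, 0, 1); (0, 0, 0, 1, 0, 0, 0); (0, 0, 0, 1, 1, 0, 0); (0, 0, 1, 1, 1, 1, 0); (0, 2, 0, 0, 0, 0, 0); (3, 0, 0, 0, 0, 0, 0))


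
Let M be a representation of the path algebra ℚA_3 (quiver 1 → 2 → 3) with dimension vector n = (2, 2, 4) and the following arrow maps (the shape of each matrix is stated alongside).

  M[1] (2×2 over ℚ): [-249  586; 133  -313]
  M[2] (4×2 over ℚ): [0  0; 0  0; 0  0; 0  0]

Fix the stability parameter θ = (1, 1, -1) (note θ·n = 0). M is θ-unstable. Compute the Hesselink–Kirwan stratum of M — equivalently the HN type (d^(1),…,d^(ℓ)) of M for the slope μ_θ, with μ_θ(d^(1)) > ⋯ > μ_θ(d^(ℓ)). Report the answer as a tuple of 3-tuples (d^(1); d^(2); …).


Barcode: M ≅ I[1,2]^2, I[3,3]^4. HN layers by μ_θ (2 steps, strictly decreasing):
  μ^(1)=1; μ^(2)=-1

((2, 2, 0); (0, 0, 4))


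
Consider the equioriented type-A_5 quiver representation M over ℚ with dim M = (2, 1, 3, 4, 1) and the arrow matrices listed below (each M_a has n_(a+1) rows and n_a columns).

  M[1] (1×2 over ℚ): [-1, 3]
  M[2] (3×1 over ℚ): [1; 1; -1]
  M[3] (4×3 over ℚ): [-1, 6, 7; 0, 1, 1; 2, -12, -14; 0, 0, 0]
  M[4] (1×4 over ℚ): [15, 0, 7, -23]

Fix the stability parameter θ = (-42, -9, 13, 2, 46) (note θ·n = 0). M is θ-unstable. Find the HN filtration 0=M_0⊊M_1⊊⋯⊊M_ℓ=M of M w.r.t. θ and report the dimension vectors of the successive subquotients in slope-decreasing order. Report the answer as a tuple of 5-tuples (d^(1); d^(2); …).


Via rank(M_{q-1}∘⋯∘M_p): M ≅ I[1,1], I[1,5], I[3,3], I[3,4], I[4,4]^2.
μ_θ-semistable layers: μ^(1)=46; μ^(2)=13; μ^(3)=15/2; μ^(4)=2; μ^(5)=-9; μ^(6)=-42

((0, 0, 0, 0, 1); (0, 0, 1, 0, 0); (0, 0, 2, 2, 0); (0, 0, 0, 2, 0); (0, 1, 0, 0, 0); (2, 0, 0, 0, 0))


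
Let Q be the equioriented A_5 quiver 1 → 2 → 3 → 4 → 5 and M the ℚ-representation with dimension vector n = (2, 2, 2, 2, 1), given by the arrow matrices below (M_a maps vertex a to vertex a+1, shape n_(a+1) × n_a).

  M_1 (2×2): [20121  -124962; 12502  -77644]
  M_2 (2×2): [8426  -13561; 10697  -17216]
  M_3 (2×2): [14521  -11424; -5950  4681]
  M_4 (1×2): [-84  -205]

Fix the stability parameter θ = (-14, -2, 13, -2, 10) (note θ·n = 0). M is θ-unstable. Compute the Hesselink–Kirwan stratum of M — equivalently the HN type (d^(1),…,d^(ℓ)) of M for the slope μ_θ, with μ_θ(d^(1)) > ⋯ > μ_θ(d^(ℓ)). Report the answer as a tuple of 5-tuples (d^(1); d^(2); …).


Barcode: M ≅ I[1,1], I[1,5], I[2,4]. HN layers by μ_θ (4 steps, strictly decreasing):
  μ^(1)=10; μ^(2)=11/2; μ^(3)=-2; μ^(4)=-14

((0, 0, 0, 0, 1); (0, 0, 2, 2, 0); (0, 2, 0, 0, 0); (2, 0, 0, 0, 0))


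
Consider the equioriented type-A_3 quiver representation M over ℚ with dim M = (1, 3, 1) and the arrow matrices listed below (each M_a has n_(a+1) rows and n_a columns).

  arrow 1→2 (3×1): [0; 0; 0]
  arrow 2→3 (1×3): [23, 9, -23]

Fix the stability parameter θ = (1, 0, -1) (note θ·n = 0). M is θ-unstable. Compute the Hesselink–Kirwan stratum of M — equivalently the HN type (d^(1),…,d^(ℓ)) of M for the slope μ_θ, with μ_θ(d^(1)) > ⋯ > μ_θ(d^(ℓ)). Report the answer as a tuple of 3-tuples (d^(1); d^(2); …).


Interval decomposition of M: I[1,1], I[2,2]^2, I[2,3].
HN type (ℓ=3): μ^(1)=1; μ^(2)=0; μ^(3)=-1/2

((1, 0, 0); (0, 2, 0); (0, 1, 1))


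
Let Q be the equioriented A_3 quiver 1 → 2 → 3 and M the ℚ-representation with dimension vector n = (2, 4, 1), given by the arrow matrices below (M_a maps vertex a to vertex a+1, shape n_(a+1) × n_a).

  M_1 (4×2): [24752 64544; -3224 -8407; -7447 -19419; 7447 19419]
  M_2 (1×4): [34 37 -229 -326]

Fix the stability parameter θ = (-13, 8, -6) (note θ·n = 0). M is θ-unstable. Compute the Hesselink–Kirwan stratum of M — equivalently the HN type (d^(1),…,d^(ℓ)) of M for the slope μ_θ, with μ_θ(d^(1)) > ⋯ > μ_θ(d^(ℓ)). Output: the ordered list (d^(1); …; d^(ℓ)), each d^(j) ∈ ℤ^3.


Via rank(M_{q-1}∘⋯∘M_p): M ≅ I[1,2], I[1,3], I[2,2]^2.
μ_θ-semistable layers: μ^(1)=8; μ^(2)=1; μ^(3)=-13

((0, 3, 0); (0, 1, 1); (2, 0, 0))


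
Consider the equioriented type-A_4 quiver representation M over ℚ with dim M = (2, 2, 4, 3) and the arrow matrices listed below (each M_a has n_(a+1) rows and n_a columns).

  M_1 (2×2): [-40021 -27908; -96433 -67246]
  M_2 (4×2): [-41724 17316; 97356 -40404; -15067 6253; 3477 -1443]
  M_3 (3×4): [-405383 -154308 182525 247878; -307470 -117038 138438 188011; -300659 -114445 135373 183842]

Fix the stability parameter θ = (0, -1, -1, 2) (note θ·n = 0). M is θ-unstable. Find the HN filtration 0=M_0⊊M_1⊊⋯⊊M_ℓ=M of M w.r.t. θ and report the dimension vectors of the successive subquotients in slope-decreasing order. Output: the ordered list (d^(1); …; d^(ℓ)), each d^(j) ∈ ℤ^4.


Via rank(M_{q-1}∘⋯∘M_p): M ≅ I[1,2], I[1,4], I[3,3], I[3,4]^2.
μ_θ-semistable layers: μ^(1)=2; μ^(2)=-1/2; μ^(3)=-2/3; μ^(4)=-1

((0, 0, 0, 3); (1, 1, 0, 0); (1, 1, 1, 0); (0, 0, 3, 0))
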